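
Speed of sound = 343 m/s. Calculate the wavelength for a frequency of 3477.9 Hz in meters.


Given values:
  c = 343 m/s, f = 3477.9 Hz
Formula: lambda = c / f
lambda = 343 / 3477.9
lambda = 0.0986

0.0986 m


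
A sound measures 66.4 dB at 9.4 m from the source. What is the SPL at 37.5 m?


Given values:
  SPL1 = 66.4 dB, r1 = 9.4 m, r2 = 37.5 m
Formula: SPL2 = SPL1 - 20 * log10(r2 / r1)
Compute ratio: r2 / r1 = 37.5 / 9.4 = 3.9894
Compute log10: log10(3.9894) = 0.600908
Compute drop: 20 * 0.600908 = 12.0182
SPL2 = 66.4 - 12.0182 = 54.38

54.38 dB


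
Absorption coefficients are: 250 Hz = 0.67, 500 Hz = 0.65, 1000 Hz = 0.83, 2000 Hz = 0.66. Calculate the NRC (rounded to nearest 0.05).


Given values:
  a_250 = 0.67, a_500 = 0.65
  a_1000 = 0.83, a_2000 = 0.66
Formula: NRC = (a250 + a500 + a1000 + a2000) / 4
Sum = 0.67 + 0.65 + 0.83 + 0.66 = 2.81
NRC = 2.81 / 4 = 0.7025
Rounded to nearest 0.05: 0.7

0.7


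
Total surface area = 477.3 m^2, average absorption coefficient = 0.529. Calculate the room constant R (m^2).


Given values:
  S = 477.3 m^2, alpha = 0.529
Formula: R = S * alpha / (1 - alpha)
Numerator: 477.3 * 0.529 = 252.4917
Denominator: 1 - 0.529 = 0.471
R = 252.4917 / 0.471 = 536.08

536.08 m^2


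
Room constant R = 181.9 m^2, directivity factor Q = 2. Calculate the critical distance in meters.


Given values:
  R = 181.9 m^2, Q = 2
Formula: d_c = 0.141 * sqrt(Q * R)
Compute Q * R = 2 * 181.9 = 363.8
Compute sqrt(363.8) = 19.0735
d_c = 0.141 * 19.0735 = 2.689

2.689 m


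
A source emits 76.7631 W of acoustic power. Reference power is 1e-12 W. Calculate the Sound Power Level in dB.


Given values:
  W = 76.7631 W
  W_ref = 1e-12 W
Formula: SWL = 10 * log10(W / W_ref)
Compute ratio: W / W_ref = 76763100000000
Compute log10: log10(76763100000000) = 13.885153
Multiply: SWL = 10 * 13.885153 = 138.85

138.85 dB


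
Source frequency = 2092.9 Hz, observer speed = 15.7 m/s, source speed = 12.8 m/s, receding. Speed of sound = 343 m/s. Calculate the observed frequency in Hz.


Given values:
  f_s = 2092.9 Hz, v_o = 15.7 m/s, v_s = 12.8 m/s
  Direction: receding
Formula: f_o = f_s * (c - v_o) / (c + v_s)
Numerator: c - v_o = 343 - 15.7 = 327.3
Denominator: c + v_s = 343 + 12.8 = 355.8
f_o = 2092.9 * 327.3 / 355.8 = 1925.26

1925.26 Hz


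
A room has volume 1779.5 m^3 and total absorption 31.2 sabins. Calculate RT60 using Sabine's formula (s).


Given values:
  V = 1779.5 m^3
  A = 31.2 sabins
Formula: RT60 = 0.161 * V / A
Numerator: 0.161 * 1779.5 = 286.4995
RT60 = 286.4995 / 31.2 = 9.183

9.183 s


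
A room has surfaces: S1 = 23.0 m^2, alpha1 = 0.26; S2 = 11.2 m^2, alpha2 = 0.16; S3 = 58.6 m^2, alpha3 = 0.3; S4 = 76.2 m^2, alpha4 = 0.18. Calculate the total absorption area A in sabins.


Given surfaces:
  Surface 1: 23.0 * 0.26 = 5.98
  Surface 2: 11.2 * 0.16 = 1.792
  Surface 3: 58.6 * 0.3 = 17.58
  Surface 4: 76.2 * 0.18 = 13.716
Formula: A = sum(Si * alpha_i)
A = 5.98 + 1.792 + 17.58 + 13.716
A = 39.07

39.07 sabins


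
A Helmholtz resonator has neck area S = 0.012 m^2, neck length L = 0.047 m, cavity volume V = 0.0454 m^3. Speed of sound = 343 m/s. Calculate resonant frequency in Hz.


Given values:
  S = 0.012 m^2, L = 0.047 m, V = 0.0454 m^3, c = 343 m/s
Formula: f = (c / (2*pi)) * sqrt(S / (V * L))
Compute V * L = 0.0454 * 0.047 = 0.0021338
Compute S / (V * L) = 0.012 / 0.0021338 = 5.6238
Compute sqrt(5.6238) = 2.371455
Compute c / (2*pi) = 343 / 6.283185 = 54.590148
f = 54.590148 * 2.371455 = 129.46

129.46 Hz


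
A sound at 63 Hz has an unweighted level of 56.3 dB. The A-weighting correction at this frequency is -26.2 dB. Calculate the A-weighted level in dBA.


Given values:
  SPL = 56.3 dB
  A-weighting at 63 Hz = -26.2 dB
Formula: L_A = SPL + A_weight
L_A = 56.3 + (-26.2)
L_A = 30.1

30.1 dBA


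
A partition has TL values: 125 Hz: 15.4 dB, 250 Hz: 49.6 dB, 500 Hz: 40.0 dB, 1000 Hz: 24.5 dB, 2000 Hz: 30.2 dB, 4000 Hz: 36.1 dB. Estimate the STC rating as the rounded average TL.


Given TL values at each frequency:
  125 Hz: 15.4 dB
  250 Hz: 49.6 dB
  500 Hz: 40.0 dB
  1000 Hz: 24.5 dB
  2000 Hz: 30.2 dB
  4000 Hz: 36.1 dB
Formula: STC ~ round(average of TL values)
Sum = 15.4 + 49.6 + 40.0 + 24.5 + 30.2 + 36.1 = 195.8
Average = 195.8 / 6 = 32.63
Rounded: 33

33


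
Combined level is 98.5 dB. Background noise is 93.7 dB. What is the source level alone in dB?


Given values:
  L_total = 98.5 dB, L_bg = 93.7 dB
Formula: L_source = 10 * log10(10^(L_total/10) - 10^(L_bg/10))
Convert to linear:
  10^(98.5/10) = 7079457843.8414
  10^(93.7/10) = 2344228815.3199
Difference: 7079457843.8414 - 2344228815.3199 = 4735229028.5215
L_source = 10 * log10(4735229028.5215) = 96.75

96.75 dB


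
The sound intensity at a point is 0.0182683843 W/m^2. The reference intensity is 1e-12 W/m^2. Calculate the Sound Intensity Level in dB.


Given values:
  I = 0.0182683843 W/m^2
  I_ref = 1e-12 W/m^2
Formula: SIL = 10 * log10(I / I_ref)
Compute ratio: I / I_ref = 18268384300
Compute log10: log10(18268384300) = 10.2617
Multiply: SIL = 10 * 10.2617 = 102.62

102.62 dB


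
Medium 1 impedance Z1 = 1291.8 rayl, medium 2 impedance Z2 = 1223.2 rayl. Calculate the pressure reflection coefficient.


Given values:
  Z1 = 1291.8 rayl, Z2 = 1223.2 rayl
Formula: R = (Z2 - Z1) / (Z2 + Z1)
Numerator: Z2 - Z1 = 1223.2 - 1291.8 = -68.6
Denominator: Z2 + Z1 = 1223.2 + 1291.8 = 2515.0
R = -68.6 / 2515.0 = -0.0273

-0.0273


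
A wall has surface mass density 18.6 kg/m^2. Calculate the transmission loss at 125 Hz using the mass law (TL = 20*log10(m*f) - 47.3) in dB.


Given values:
  m = 18.6 kg/m^2, f = 125 Hz
Formula: TL = 20 * log10(m * f) - 47.3
Compute m * f = 18.6 * 125 = 2325.0
Compute log10(2325.0) = 3.366423
Compute 20 * 3.366423 = 67.3285
TL = 67.3285 - 47.3 = 20.03

20.03 dB


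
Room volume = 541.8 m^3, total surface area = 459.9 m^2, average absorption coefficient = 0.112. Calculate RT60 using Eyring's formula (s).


Given values:
  V = 541.8 m^3, S = 459.9 m^2, alpha = 0.112
Formula: RT60 = 0.161 * V / (-S * ln(1 - alpha))
Compute ln(1 - 0.112) = ln(0.888) = -0.118784
Denominator: -459.9 * -0.118784 = 54.6288
Numerator: 0.161 * 541.8 = 87.2298
RT60 = 87.2298 / 54.6288 = 1.597

1.597 s


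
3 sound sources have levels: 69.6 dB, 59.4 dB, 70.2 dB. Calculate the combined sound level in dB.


Formula: L_total = 10 * log10( sum(10^(Li/10)) )
  Source 1: 10^(69.6/10) = 9120108.3936
  Source 2: 10^(59.4/10) = 870963.59
  Source 3: 10^(70.2/10) = 10471285.4805
Sum of linear values = 20462357.4641
L_total = 10 * log10(20462357.4641) = 73.11

73.11 dB


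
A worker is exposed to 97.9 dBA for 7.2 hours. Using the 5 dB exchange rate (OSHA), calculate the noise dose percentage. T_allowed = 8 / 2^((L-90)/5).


Given values:
  L = 97.9 dBA, T = 7.2 hours
Formula: T_allowed = 8 / 2^((L - 90) / 5)
Compute exponent: (97.9 - 90) / 5 = 1.58
Compute 2^(1.58) = 2.989698
T_allowed = 8 / 2.989698 = 2.675856 hours
Dose = (T / T_allowed) * 100
Dose = (7.2 / 2.675856) * 100 = 269.07

269.07 %


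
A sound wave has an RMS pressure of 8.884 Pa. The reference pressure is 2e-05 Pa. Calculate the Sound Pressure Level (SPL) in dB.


Given values:
  p = 8.884 Pa
  p_ref = 2e-05 Pa
Formula: SPL = 20 * log10(p / p_ref)
Compute ratio: p / p_ref = 8.884 / 2e-05 = 444200
Compute log10: log10(444200) = 5.647579
Multiply: SPL = 20 * 5.647579 = 112.95

112.95 dB


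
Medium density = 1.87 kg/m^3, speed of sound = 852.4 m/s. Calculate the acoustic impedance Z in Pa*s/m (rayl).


Given values:
  rho = 1.87 kg/m^3
  c = 852.4 m/s
Formula: Z = rho * c
Z = 1.87 * 852.4
Z = 1593.99

1593.99 rayl


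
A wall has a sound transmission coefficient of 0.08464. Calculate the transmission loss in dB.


Given values:
  tau = 0.08464
Formula: TL = 10 * log10(1 / tau)
Compute 1 / tau = 1 / 0.08464 = 11.8147
Compute log10(11.8147) = 1.072423
TL = 10 * 1.072423 = 10.72

10.72 dB


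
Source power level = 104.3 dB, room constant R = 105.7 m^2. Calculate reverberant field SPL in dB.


Given values:
  Lw = 104.3 dB, R = 105.7 m^2
Formula: SPL = Lw + 10 * log10(4 / R)
Compute 4 / R = 4 / 105.7 = 0.037843
Compute 10 * log10(0.037843) = -14.2201
SPL = 104.3 + (-14.2201) = 90.08

90.08 dB


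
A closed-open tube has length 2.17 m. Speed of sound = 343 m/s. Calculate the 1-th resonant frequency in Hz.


Given values:
  Tube type: closed-open, L = 2.17 m, c = 343 m/s, n = 1
Formula: f_n = (2n - 1) * c / (4 * L)
Compute 2n - 1 = 2*1 - 1 = 1
Compute 4 * L = 4 * 2.17 = 8.68
f = 1 * 343 / 8.68
f = 39.52

39.52 Hz


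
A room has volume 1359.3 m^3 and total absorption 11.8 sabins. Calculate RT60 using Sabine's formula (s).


Given values:
  V = 1359.3 m^3
  A = 11.8 sabins
Formula: RT60 = 0.161 * V / A
Numerator: 0.161 * 1359.3 = 218.8473
RT60 = 218.8473 / 11.8 = 18.546

18.546 s


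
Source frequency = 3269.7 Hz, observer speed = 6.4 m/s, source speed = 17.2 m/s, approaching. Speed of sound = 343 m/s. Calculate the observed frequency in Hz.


Given values:
  f_s = 3269.7 Hz, v_o = 6.4 m/s, v_s = 17.2 m/s
  Direction: approaching
Formula: f_o = f_s * (c + v_o) / (c - v_s)
Numerator: c + v_o = 343 + 6.4 = 349.4
Denominator: c - v_s = 343 - 17.2 = 325.8
f_o = 3269.7 * 349.4 / 325.8 = 3506.55

3506.55 Hz


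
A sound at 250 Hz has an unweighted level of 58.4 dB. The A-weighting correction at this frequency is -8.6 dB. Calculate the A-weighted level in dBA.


Given values:
  SPL = 58.4 dB
  A-weighting at 250 Hz = -8.6 dB
Formula: L_A = SPL + A_weight
L_A = 58.4 + (-8.6)
L_A = 49.8

49.8 dBA


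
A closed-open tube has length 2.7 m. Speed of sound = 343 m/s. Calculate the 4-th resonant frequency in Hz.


Given values:
  Tube type: closed-open, L = 2.7 m, c = 343 m/s, n = 4
Formula: f_n = (2n - 1) * c / (4 * L)
Compute 2n - 1 = 2*4 - 1 = 7
Compute 4 * L = 4 * 2.7 = 10.8
f = 7 * 343 / 10.8
f = 222.31

222.31 Hz


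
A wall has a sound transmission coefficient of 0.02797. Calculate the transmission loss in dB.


Given values:
  tau = 0.02797
Formula: TL = 10 * log10(1 / tau)
Compute 1 / tau = 1 / 0.02797 = 35.7526
Compute log10(35.7526) = 1.553308
TL = 10 * 1.553308 = 15.53

15.53 dB


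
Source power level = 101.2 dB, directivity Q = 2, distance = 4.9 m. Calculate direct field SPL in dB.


Given values:
  Lw = 101.2 dB, Q = 2, r = 4.9 m
Formula: SPL = Lw + 10 * log10(Q / (4 * pi * r^2))
Compute 4 * pi * r^2 = 4 * pi * 4.9^2 = 301.7186
Compute Q / denom = 2 / 301.7186 = 0.00662869
Compute 10 * log10(0.00662869) = -21.7857
SPL = 101.2 + (-21.7857) = 79.41

79.41 dB


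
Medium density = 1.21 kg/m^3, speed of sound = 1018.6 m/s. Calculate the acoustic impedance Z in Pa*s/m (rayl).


Given values:
  rho = 1.21 kg/m^3
  c = 1018.6 m/s
Formula: Z = rho * c
Z = 1.21 * 1018.6
Z = 1232.51

1232.51 rayl


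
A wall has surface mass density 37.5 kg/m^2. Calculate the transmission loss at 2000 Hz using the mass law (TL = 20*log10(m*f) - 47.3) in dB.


Given values:
  m = 37.5 kg/m^2, f = 2000 Hz
Formula: TL = 20 * log10(m * f) - 47.3
Compute m * f = 37.5 * 2000 = 75000.0
Compute log10(75000.0) = 4.875061
Compute 20 * 4.875061 = 97.5012
TL = 97.5012 - 47.3 = 50.2

50.2 dB


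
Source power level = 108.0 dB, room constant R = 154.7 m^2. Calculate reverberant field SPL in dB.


Given values:
  Lw = 108.0 dB, R = 154.7 m^2
Formula: SPL = Lw + 10 * log10(4 / R)
Compute 4 / R = 4 / 154.7 = 0.025856
Compute 10 * log10(0.025856) = -15.8744
SPL = 108.0 + (-15.8744) = 92.13

92.13 dB


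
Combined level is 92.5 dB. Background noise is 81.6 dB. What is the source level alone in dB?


Given values:
  L_total = 92.5 dB, L_bg = 81.6 dB
Formula: L_source = 10 * log10(10^(L_total/10) - 10^(L_bg/10))
Convert to linear:
  10^(92.5/10) = 1778279410.0389
  10^(81.6/10) = 144543977.0746
Difference: 1778279410.0389 - 144543977.0746 = 1633735432.9643
L_source = 10 * log10(1633735432.9643) = 92.13

92.13 dB


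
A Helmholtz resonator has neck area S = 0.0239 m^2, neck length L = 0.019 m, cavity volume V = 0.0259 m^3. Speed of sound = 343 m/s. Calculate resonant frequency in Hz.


Given values:
  S = 0.0239 m^2, L = 0.019 m, V = 0.0259 m^3, c = 343 m/s
Formula: f = (c / (2*pi)) * sqrt(S / (V * L))
Compute V * L = 0.0259 * 0.019 = 0.0004921
Compute S / (V * L) = 0.0239 / 0.0004921 = 48.5674
Compute sqrt(48.5674) = 6.969031
Compute c / (2*pi) = 343 / 6.283185 = 54.590148
f = 54.590148 * 6.969031 = 380.44

380.44 Hz


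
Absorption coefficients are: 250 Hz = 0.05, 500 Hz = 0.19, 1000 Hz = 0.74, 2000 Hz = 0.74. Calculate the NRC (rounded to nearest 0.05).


Given values:
  a_250 = 0.05, a_500 = 0.19
  a_1000 = 0.74, a_2000 = 0.74
Formula: NRC = (a250 + a500 + a1000 + a2000) / 4
Sum = 0.05 + 0.19 + 0.74 + 0.74 = 1.72
NRC = 1.72 / 4 = 0.43
Rounded to nearest 0.05: 0.45

0.45


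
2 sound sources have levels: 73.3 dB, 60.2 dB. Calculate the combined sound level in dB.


Formula: L_total = 10 * log10( sum(10^(Li/10)) )
  Source 1: 10^(73.3/10) = 21379620.895
  Source 2: 10^(60.2/10) = 1047128.5481
Sum of linear values = 22426749.4431
L_total = 10 * log10(22426749.4431) = 73.51

73.51 dB


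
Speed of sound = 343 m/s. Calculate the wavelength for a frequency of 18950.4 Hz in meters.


Given values:
  c = 343 m/s, f = 18950.4 Hz
Formula: lambda = c / f
lambda = 343 / 18950.4
lambda = 0.0181

0.0181 m


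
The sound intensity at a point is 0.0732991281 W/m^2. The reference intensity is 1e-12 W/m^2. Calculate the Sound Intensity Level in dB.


Given values:
  I = 0.0732991281 W/m^2
  I_ref = 1e-12 W/m^2
Formula: SIL = 10 * log10(I / I_ref)
Compute ratio: I / I_ref = 73299128100
Compute log10: log10(73299128100) = 10.865099
Multiply: SIL = 10 * 10.865099 = 108.65

108.65 dB


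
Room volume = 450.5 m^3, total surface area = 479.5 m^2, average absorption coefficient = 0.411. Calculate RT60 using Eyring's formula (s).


Given values:
  V = 450.5 m^3, S = 479.5 m^2, alpha = 0.411
Formula: RT60 = 0.161 * V / (-S * ln(1 - alpha))
Compute ln(1 - 0.411) = ln(0.589) = -0.529329
Denominator: -479.5 * -0.529329 = 253.8133
Numerator: 0.161 * 450.5 = 72.5305
RT60 = 72.5305 / 253.8133 = 0.286

0.286 s


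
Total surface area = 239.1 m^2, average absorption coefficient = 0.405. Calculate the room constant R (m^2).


Given values:
  S = 239.1 m^2, alpha = 0.405
Formula: R = S * alpha / (1 - alpha)
Numerator: 239.1 * 0.405 = 96.8355
Denominator: 1 - 0.405 = 0.595
R = 96.8355 / 0.595 = 162.75

162.75 m^2


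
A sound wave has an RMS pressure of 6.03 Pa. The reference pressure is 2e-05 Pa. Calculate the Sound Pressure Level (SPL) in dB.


Given values:
  p = 6.03 Pa
  p_ref = 2e-05 Pa
Formula: SPL = 20 * log10(p / p_ref)
Compute ratio: p / p_ref = 6.03 / 2e-05 = 301500
Compute log10: log10(301500) = 5.479287
Multiply: SPL = 20 * 5.479287 = 109.59

109.59 dB


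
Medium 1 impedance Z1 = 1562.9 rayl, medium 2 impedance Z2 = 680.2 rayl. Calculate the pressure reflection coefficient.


Given values:
  Z1 = 1562.9 rayl, Z2 = 680.2 rayl
Formula: R = (Z2 - Z1) / (Z2 + Z1)
Numerator: Z2 - Z1 = 680.2 - 1562.9 = -882.7
Denominator: Z2 + Z1 = 680.2 + 1562.9 = 2243.1
R = -882.7 / 2243.1 = -0.3935

-0.3935


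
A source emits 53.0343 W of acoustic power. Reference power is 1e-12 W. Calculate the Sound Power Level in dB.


Given values:
  W = 53.0343 W
  W_ref = 1e-12 W
Formula: SWL = 10 * log10(W / W_ref)
Compute ratio: W / W_ref = 53034300000000
Compute log10: log10(53034300000000) = 13.724557
Multiply: SWL = 10 * 13.724557 = 137.25

137.25 dB


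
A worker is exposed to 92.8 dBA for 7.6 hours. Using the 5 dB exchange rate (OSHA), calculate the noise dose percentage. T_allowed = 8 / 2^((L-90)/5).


Given values:
  L = 92.8 dBA, T = 7.6 hours
Formula: T_allowed = 8 / 2^((L - 90) / 5)
Compute exponent: (92.8 - 90) / 5 = 0.56
Compute 2^(0.56) = 1.474269
T_allowed = 8 / 1.474269 = 5.426418 hours
Dose = (T / T_allowed) * 100
Dose = (7.6 / 5.426418) * 100 = 140.06

140.06 %


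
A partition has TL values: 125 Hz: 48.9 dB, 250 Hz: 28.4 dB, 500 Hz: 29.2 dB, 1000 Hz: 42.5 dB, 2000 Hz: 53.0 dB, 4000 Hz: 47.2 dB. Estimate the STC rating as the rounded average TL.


Given TL values at each frequency:
  125 Hz: 48.9 dB
  250 Hz: 28.4 dB
  500 Hz: 29.2 dB
  1000 Hz: 42.5 dB
  2000 Hz: 53.0 dB
  4000 Hz: 47.2 dB
Formula: STC ~ round(average of TL values)
Sum = 48.9 + 28.4 + 29.2 + 42.5 + 53.0 + 47.2 = 249.2
Average = 249.2 / 6 = 41.53
Rounded: 42

42


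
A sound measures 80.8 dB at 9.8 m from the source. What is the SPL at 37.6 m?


Given values:
  SPL1 = 80.8 dB, r1 = 9.8 m, r2 = 37.6 m
Formula: SPL2 = SPL1 - 20 * log10(r2 / r1)
Compute ratio: r2 / r1 = 37.6 / 9.8 = 3.8367
Compute log10: log10(3.8367) = 0.583958
Compute drop: 20 * 0.583958 = 11.6792
SPL2 = 80.8 - 11.6792 = 69.12

69.12 dB


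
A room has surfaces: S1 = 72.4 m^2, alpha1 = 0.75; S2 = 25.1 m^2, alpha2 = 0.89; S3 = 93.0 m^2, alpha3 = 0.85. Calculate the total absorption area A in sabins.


Given surfaces:
  Surface 1: 72.4 * 0.75 = 54.3
  Surface 2: 25.1 * 0.89 = 22.339
  Surface 3: 93.0 * 0.85 = 79.05
Formula: A = sum(Si * alpha_i)
A = 54.3 + 22.339 + 79.05
A = 155.69

155.69 sabins


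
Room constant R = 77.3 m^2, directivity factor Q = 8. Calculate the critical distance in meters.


Given values:
  R = 77.3 m^2, Q = 8
Formula: d_c = 0.141 * sqrt(Q * R)
Compute Q * R = 8 * 77.3 = 618.4
Compute sqrt(618.4) = 24.8676
d_c = 0.141 * 24.8676 = 3.506

3.506 m


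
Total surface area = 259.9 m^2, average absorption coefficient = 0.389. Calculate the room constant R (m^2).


Given values:
  S = 259.9 m^2, alpha = 0.389
Formula: R = S * alpha / (1 - alpha)
Numerator: 259.9 * 0.389 = 101.1011
Denominator: 1 - 0.389 = 0.611
R = 101.1011 / 0.611 = 165.47

165.47 m^2


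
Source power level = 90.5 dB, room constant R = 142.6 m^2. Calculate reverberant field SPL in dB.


Given values:
  Lw = 90.5 dB, R = 142.6 m^2
Formula: SPL = Lw + 10 * log10(4 / R)
Compute 4 / R = 4 / 142.6 = 0.02805
Compute 10 * log10(0.02805) = -15.5207
SPL = 90.5 + (-15.5207) = 74.98

74.98 dB


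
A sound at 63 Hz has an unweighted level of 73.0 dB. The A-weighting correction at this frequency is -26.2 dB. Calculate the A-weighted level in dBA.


Given values:
  SPL = 73.0 dB
  A-weighting at 63 Hz = -26.2 dB
Formula: L_A = SPL + A_weight
L_A = 73.0 + (-26.2)
L_A = 46.8

46.8 dBA


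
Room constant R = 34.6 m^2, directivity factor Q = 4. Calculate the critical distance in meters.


Given values:
  R = 34.6 m^2, Q = 4
Formula: d_c = 0.141 * sqrt(Q * R)
Compute Q * R = 4 * 34.6 = 138.4
Compute sqrt(138.4) = 11.7644
d_c = 0.141 * 11.7644 = 1.659

1.659 m


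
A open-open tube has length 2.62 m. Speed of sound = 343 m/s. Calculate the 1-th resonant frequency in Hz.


Given values:
  Tube type: open-open, L = 2.62 m, c = 343 m/s, n = 1
Formula: f_n = n * c / (2 * L)
Compute 2 * L = 2 * 2.62 = 5.24
f = 1 * 343 / 5.24
f = 65.46

65.46 Hz


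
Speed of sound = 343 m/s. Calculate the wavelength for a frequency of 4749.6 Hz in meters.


Given values:
  c = 343 m/s, f = 4749.6 Hz
Formula: lambda = c / f
lambda = 343 / 4749.6
lambda = 0.0722

0.0722 m


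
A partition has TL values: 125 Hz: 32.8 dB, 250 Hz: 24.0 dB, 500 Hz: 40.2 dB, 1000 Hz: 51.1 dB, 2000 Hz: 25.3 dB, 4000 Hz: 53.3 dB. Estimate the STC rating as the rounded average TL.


Given TL values at each frequency:
  125 Hz: 32.8 dB
  250 Hz: 24.0 dB
  500 Hz: 40.2 dB
  1000 Hz: 51.1 dB
  2000 Hz: 25.3 dB
  4000 Hz: 53.3 dB
Formula: STC ~ round(average of TL values)
Sum = 32.8 + 24.0 + 40.2 + 51.1 + 25.3 + 53.3 = 226.7
Average = 226.7 / 6 = 37.78
Rounded: 38

38


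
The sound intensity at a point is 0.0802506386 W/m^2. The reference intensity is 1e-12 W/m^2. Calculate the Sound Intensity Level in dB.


Given values:
  I = 0.0802506386 W/m^2
  I_ref = 1e-12 W/m^2
Formula: SIL = 10 * log10(I / I_ref)
Compute ratio: I / I_ref = 80250638600
Compute log10: log10(80250638600) = 10.904448
Multiply: SIL = 10 * 10.904448 = 109.04

109.04 dB


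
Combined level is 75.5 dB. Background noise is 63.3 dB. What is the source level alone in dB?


Given values:
  L_total = 75.5 dB, L_bg = 63.3 dB
Formula: L_source = 10 * log10(10^(L_total/10) - 10^(L_bg/10))
Convert to linear:
  10^(75.5/10) = 35481338.9234
  10^(63.3/10) = 2137962.0895
Difference: 35481338.9234 - 2137962.0895 = 33343376.8339
L_source = 10 * log10(33343376.8339) = 75.23

75.23 dB


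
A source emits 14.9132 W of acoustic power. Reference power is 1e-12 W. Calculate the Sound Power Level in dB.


Given values:
  W = 14.9132 W
  W_ref = 1e-12 W
Formula: SWL = 10 * log10(W / W_ref)
Compute ratio: W / W_ref = 14913200000000
Compute log10: log10(14913200000000) = 13.173571
Multiply: SWL = 10 * 13.173571 = 131.74

131.74 dB


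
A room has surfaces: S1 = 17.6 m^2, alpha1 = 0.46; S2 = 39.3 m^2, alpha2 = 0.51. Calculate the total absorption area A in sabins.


Given surfaces:
  Surface 1: 17.6 * 0.46 = 8.096
  Surface 2: 39.3 * 0.51 = 20.043
Formula: A = sum(Si * alpha_i)
A = 8.096 + 20.043
A = 28.14

28.14 sabins


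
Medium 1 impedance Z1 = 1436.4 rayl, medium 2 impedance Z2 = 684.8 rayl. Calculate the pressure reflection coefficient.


Given values:
  Z1 = 1436.4 rayl, Z2 = 684.8 rayl
Formula: R = (Z2 - Z1) / (Z2 + Z1)
Numerator: Z2 - Z1 = 684.8 - 1436.4 = -751.6
Denominator: Z2 + Z1 = 684.8 + 1436.4 = 2121.2
R = -751.6 / 2121.2 = -0.3543

-0.3543


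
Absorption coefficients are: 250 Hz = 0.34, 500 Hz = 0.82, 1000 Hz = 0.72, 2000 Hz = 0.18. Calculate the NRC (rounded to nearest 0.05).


Given values:
  a_250 = 0.34, a_500 = 0.82
  a_1000 = 0.72, a_2000 = 0.18
Formula: NRC = (a250 + a500 + a1000 + a2000) / 4
Sum = 0.34 + 0.82 + 0.72 + 0.18 = 2.06
NRC = 2.06 / 4 = 0.515
Rounded to nearest 0.05: 0.5

0.5


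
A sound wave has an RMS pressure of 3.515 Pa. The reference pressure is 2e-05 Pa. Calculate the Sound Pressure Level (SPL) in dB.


Given values:
  p = 3.515 Pa
  p_ref = 2e-05 Pa
Formula: SPL = 20 * log10(p / p_ref)
Compute ratio: p / p_ref = 3.515 / 2e-05 = 175750
Compute log10: log10(175750) = 5.244895
Multiply: SPL = 20 * 5.244895 = 104.9

104.9 dB


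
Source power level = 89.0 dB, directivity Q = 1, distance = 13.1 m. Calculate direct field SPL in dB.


Given values:
  Lw = 89.0 dB, Q = 1, r = 13.1 m
Formula: SPL = Lw + 10 * log10(Q / (4 * pi * r^2))
Compute 4 * pi * r^2 = 4 * pi * 13.1^2 = 2156.5149
Compute Q / denom = 1 / 2156.5149 = 0.00046371
Compute 10 * log10(0.00046371) = -33.3375
SPL = 89.0 + (-33.3375) = 55.66

55.66 dB


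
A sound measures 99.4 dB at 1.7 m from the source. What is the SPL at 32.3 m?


Given values:
  SPL1 = 99.4 dB, r1 = 1.7 m, r2 = 32.3 m
Formula: SPL2 = SPL1 - 20 * log10(r2 / r1)
Compute ratio: r2 / r1 = 32.3 / 1.7 = 19.0
Compute log10: log10(19.0) = 1.278754
Compute drop: 20 * 1.278754 = 25.5751
SPL2 = 99.4 - 25.5751 = 73.82

73.82 dB


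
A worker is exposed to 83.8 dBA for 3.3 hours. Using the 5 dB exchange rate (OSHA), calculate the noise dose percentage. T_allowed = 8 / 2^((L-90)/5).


Given values:
  L = 83.8 dBA, T = 3.3 hours
Formula: T_allowed = 8 / 2^((L - 90) / 5)
Compute exponent: (83.8 - 90) / 5 = -1.24
Compute 2^(-1.24) = 0.423373
T_allowed = 8 / 0.423373 = 18.895867 hours
Dose = (T / T_allowed) * 100
Dose = (3.3 / 18.895867) * 100 = 17.46

17.46 %


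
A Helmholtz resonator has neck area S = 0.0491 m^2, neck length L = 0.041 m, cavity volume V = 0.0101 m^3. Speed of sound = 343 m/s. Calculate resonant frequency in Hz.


Given values:
  S = 0.0491 m^2, L = 0.041 m, V = 0.0101 m^3, c = 343 m/s
Formula: f = (c / (2*pi)) * sqrt(S / (V * L))
Compute V * L = 0.0101 * 0.041 = 0.0004141
Compute S / (V * L) = 0.0491 / 0.0004141 = 118.5704
Compute sqrt(118.5704) = 10.889004
Compute c / (2*pi) = 343 / 6.283185 = 54.590148
f = 54.590148 * 10.889004 = 594.43

594.43 Hz


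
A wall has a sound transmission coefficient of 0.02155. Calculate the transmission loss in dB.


Given values:
  tau = 0.02155
Formula: TL = 10 * log10(1 / tau)
Compute 1 / tau = 1 / 0.02155 = 46.4037
Compute log10(46.4037) = 1.666553
TL = 10 * 1.666553 = 16.67

16.67 dB


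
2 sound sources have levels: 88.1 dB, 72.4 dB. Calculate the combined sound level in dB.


Formula: L_total = 10 * log10( sum(10^(Li/10)) )
  Source 1: 10^(88.1/10) = 645654229.0347
  Source 2: 10^(72.4/10) = 17378008.2875
Sum of linear values = 663032237.3222
L_total = 10 * log10(663032237.3222) = 88.22

88.22 dB


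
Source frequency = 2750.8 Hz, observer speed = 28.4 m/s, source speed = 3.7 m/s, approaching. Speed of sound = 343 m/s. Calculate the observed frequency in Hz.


Given values:
  f_s = 2750.8 Hz, v_o = 28.4 m/s, v_s = 3.7 m/s
  Direction: approaching
Formula: f_o = f_s * (c + v_o) / (c - v_s)
Numerator: c + v_o = 343 + 28.4 = 371.4
Denominator: c - v_s = 343 - 3.7 = 339.3
f_o = 2750.8 * 371.4 / 339.3 = 3011.04

3011.04 Hz


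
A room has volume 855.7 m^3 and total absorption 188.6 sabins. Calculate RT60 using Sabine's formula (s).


Given values:
  V = 855.7 m^3
  A = 188.6 sabins
Formula: RT60 = 0.161 * V / A
Numerator: 0.161 * 855.7 = 137.7677
RT60 = 137.7677 / 188.6 = 0.73

0.73 s


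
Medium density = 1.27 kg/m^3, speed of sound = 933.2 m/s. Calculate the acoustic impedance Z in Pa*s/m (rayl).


Given values:
  rho = 1.27 kg/m^3
  c = 933.2 m/s
Formula: Z = rho * c
Z = 1.27 * 933.2
Z = 1185.16

1185.16 rayl


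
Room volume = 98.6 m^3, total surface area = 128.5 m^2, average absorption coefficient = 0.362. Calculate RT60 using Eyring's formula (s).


Given values:
  V = 98.6 m^3, S = 128.5 m^2, alpha = 0.362
Formula: RT60 = 0.161 * V / (-S * ln(1 - alpha))
Compute ln(1 - 0.362) = ln(0.638) = -0.449417
Denominator: -128.5 * -0.449417 = 57.7501
Numerator: 0.161 * 98.6 = 15.8746
RT60 = 15.8746 / 57.7501 = 0.275

0.275 s


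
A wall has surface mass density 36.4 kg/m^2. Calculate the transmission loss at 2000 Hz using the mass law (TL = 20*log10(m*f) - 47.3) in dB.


Given values:
  m = 36.4 kg/m^2, f = 2000 Hz
Formula: TL = 20 * log10(m * f) - 47.3
Compute m * f = 36.4 * 2000 = 72800.0
Compute log10(72800.0) = 4.862131
Compute 20 * 4.862131 = 97.2426
TL = 97.2426 - 47.3 = 49.94

49.94 dB


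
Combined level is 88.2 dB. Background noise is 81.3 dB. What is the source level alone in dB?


Given values:
  L_total = 88.2 dB, L_bg = 81.3 dB
Formula: L_source = 10 * log10(10^(L_total/10) - 10^(L_bg/10))
Convert to linear:
  10^(88.2/10) = 660693448.0076
  10^(81.3/10) = 134896288.2592
Difference: 660693448.0076 - 134896288.2592 = 525797159.7484
L_source = 10 * log10(525797159.7484) = 87.21

87.21 dB


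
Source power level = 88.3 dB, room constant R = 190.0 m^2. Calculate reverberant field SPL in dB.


Given values:
  Lw = 88.3 dB, R = 190.0 m^2
Formula: SPL = Lw + 10 * log10(4 / R)
Compute 4 / R = 4 / 190.0 = 0.021053
Compute 10 * log10(0.021053) = -16.7669
SPL = 88.3 + (-16.7669) = 71.53

71.53 dB


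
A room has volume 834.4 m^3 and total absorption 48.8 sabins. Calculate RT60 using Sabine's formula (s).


Given values:
  V = 834.4 m^3
  A = 48.8 sabins
Formula: RT60 = 0.161 * V / A
Numerator: 0.161 * 834.4 = 134.3384
RT60 = 134.3384 / 48.8 = 2.753

2.753 s


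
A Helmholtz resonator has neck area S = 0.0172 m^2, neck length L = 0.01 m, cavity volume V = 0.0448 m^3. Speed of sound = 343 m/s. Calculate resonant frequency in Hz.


Given values:
  S = 0.0172 m^2, L = 0.01 m, V = 0.0448 m^3, c = 343 m/s
Formula: f = (c / (2*pi)) * sqrt(S / (V * L))
Compute V * L = 0.0448 * 0.01 = 0.000448
Compute S / (V * L) = 0.0172 / 0.000448 = 38.3929
Compute sqrt(38.3929) = 6.1962
Compute c / (2*pi) = 343 / 6.283185 = 54.590148
f = 54.590148 * 6.1962 = 338.25

338.25 Hz


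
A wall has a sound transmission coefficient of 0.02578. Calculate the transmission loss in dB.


Given values:
  tau = 0.02578
Formula: TL = 10 * log10(1 / tau)
Compute 1 / tau = 1 / 0.02578 = 38.7898
Compute log10(38.7898) = 1.588718
TL = 10 * 1.588718 = 15.89

15.89 dB


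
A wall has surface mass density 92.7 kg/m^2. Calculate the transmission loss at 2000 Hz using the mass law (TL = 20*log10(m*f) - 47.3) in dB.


Given values:
  m = 92.7 kg/m^2, f = 2000 Hz
Formula: TL = 20 * log10(m * f) - 47.3
Compute m * f = 92.7 * 2000 = 185400.0
Compute log10(185400.0) = 5.26811
Compute 20 * 5.26811 = 105.3622
TL = 105.3622 - 47.3 = 58.06

58.06 dB


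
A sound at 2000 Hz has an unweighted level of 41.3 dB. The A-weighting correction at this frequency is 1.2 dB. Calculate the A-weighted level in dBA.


Given values:
  SPL = 41.3 dB
  A-weighting at 2000 Hz = 1.2 dB
Formula: L_A = SPL + A_weight
L_A = 41.3 + (1.2)
L_A = 42.5

42.5 dBA


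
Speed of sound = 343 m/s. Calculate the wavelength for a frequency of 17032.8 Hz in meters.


Given values:
  c = 343 m/s, f = 17032.8 Hz
Formula: lambda = c / f
lambda = 343 / 17032.8
lambda = 0.0201

0.0201 m


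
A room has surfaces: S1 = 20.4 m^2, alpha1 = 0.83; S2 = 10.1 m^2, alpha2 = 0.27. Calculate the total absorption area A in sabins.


Given surfaces:
  Surface 1: 20.4 * 0.83 = 16.932
  Surface 2: 10.1 * 0.27 = 2.727
Formula: A = sum(Si * alpha_i)
A = 16.932 + 2.727
A = 19.66

19.66 sabins


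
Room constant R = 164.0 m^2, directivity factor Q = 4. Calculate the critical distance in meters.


Given values:
  R = 164.0 m^2, Q = 4
Formula: d_c = 0.141 * sqrt(Q * R)
Compute Q * R = 4 * 164.0 = 656.0
Compute sqrt(656.0) = 25.6125
d_c = 0.141 * 25.6125 = 3.611

3.611 m


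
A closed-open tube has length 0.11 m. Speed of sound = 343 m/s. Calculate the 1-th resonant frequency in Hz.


Given values:
  Tube type: closed-open, L = 0.11 m, c = 343 m/s, n = 1
Formula: f_n = (2n - 1) * c / (4 * L)
Compute 2n - 1 = 2*1 - 1 = 1
Compute 4 * L = 4 * 0.11 = 0.44
f = 1 * 343 / 0.44
f = 779.55

779.55 Hz


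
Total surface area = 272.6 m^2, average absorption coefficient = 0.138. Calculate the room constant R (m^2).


Given values:
  S = 272.6 m^2, alpha = 0.138
Formula: R = S * alpha / (1 - alpha)
Numerator: 272.6 * 0.138 = 37.6188
Denominator: 1 - 0.138 = 0.862
R = 37.6188 / 0.862 = 43.64

43.64 m^2


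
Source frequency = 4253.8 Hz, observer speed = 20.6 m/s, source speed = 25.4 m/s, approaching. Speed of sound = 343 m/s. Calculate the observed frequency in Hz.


Given values:
  f_s = 4253.8 Hz, v_o = 20.6 m/s, v_s = 25.4 m/s
  Direction: approaching
Formula: f_o = f_s * (c + v_o) / (c - v_s)
Numerator: c + v_o = 343 + 20.6 = 363.6
Denominator: c - v_s = 343 - 25.4 = 317.6
f_o = 4253.8 * 363.6 / 317.6 = 4869.9

4869.9 Hz


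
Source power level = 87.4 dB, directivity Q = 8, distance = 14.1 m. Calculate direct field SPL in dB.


Given values:
  Lw = 87.4 dB, Q = 8, r = 14.1 m
Formula: SPL = Lw + 10 * log10(Q / (4 * pi * r^2))
Compute 4 * pi * r^2 = 4 * pi * 14.1^2 = 2498.3201
Compute Q / denom = 8 / 2498.3201 = 0.00320215
Compute 10 * log10(0.00320215) = -24.9456
SPL = 87.4 + (-24.9456) = 62.45

62.45 dB


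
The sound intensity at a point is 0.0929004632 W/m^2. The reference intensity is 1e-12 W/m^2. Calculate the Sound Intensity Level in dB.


Given values:
  I = 0.0929004632 W/m^2
  I_ref = 1e-12 W/m^2
Formula: SIL = 10 * log10(I / I_ref)
Compute ratio: I / I_ref = 92900463200
Compute log10: log10(92900463200) = 10.968018
Multiply: SIL = 10 * 10.968018 = 109.68

109.68 dB


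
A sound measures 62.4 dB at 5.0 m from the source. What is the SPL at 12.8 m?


Given values:
  SPL1 = 62.4 dB, r1 = 5.0 m, r2 = 12.8 m
Formula: SPL2 = SPL1 - 20 * log10(r2 / r1)
Compute ratio: r2 / r1 = 12.8 / 5.0 = 2.56
Compute log10: log10(2.56) = 0.40824
Compute drop: 20 * 0.40824 = 8.1648
SPL2 = 62.4 - 8.1648 = 54.24

54.24 dB


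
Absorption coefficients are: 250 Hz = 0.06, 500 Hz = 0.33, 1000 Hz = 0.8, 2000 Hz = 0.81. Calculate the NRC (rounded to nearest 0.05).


Given values:
  a_250 = 0.06, a_500 = 0.33
  a_1000 = 0.8, a_2000 = 0.81
Formula: NRC = (a250 + a500 + a1000 + a2000) / 4
Sum = 0.06 + 0.33 + 0.8 + 0.81 = 2.0
NRC = 2.0 / 4 = 0.5
Rounded to nearest 0.05: 0.5

0.5


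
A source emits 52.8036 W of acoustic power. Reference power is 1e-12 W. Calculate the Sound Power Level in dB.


Given values:
  W = 52.8036 W
  W_ref = 1e-12 W
Formula: SWL = 10 * log10(W / W_ref)
Compute ratio: W / W_ref = 52803600000000
Compute log10: log10(52803600000000) = 13.722664
Multiply: SWL = 10 * 13.722664 = 137.23

137.23 dB


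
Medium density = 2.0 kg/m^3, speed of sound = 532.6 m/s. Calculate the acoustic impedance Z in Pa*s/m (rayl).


Given values:
  rho = 2.0 kg/m^3
  c = 532.6 m/s
Formula: Z = rho * c
Z = 2.0 * 532.6
Z = 1065.2

1065.2 rayl


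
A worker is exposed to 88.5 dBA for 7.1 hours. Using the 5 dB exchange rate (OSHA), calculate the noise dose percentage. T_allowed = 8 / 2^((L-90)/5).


Given values:
  L = 88.5 dBA, T = 7.1 hours
Formula: T_allowed = 8 / 2^((L - 90) / 5)
Compute exponent: (88.5 - 90) / 5 = -0.3
Compute 2^(-0.3) = 0.812252
T_allowed = 8 / 0.812252 = 9.84916 hours
Dose = (T / T_allowed) * 100
Dose = (7.1 / 9.84916) * 100 = 72.09

72.09 %


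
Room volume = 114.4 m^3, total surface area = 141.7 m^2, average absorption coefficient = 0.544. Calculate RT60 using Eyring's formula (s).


Given values:
  V = 114.4 m^3, S = 141.7 m^2, alpha = 0.544
Formula: RT60 = 0.161 * V / (-S * ln(1 - alpha))
Compute ln(1 - 0.544) = ln(0.456) = -0.785262
Denominator: -141.7 * -0.785262 = 111.2716
Numerator: 0.161 * 114.4 = 18.4184
RT60 = 18.4184 / 111.2716 = 0.166

0.166 s


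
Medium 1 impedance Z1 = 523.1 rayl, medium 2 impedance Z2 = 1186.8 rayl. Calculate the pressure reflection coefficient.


Given values:
  Z1 = 523.1 rayl, Z2 = 1186.8 rayl
Formula: R = (Z2 - Z1) / (Z2 + Z1)
Numerator: Z2 - Z1 = 1186.8 - 523.1 = 663.7
Denominator: Z2 + Z1 = 1186.8 + 523.1 = 1709.9
R = 663.7 / 1709.9 = 0.3882

0.3882


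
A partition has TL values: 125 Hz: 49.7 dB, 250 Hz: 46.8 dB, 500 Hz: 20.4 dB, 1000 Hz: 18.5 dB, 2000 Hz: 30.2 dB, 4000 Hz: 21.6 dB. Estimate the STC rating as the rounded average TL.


Given TL values at each frequency:
  125 Hz: 49.7 dB
  250 Hz: 46.8 dB
  500 Hz: 20.4 dB
  1000 Hz: 18.5 dB
  2000 Hz: 30.2 dB
  4000 Hz: 21.6 dB
Formula: STC ~ round(average of TL values)
Sum = 49.7 + 46.8 + 20.4 + 18.5 + 30.2 + 21.6 = 187.2
Average = 187.2 / 6 = 31.2
Rounded: 31

31


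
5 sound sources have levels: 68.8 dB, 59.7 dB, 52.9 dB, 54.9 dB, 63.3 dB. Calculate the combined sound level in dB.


Formula: L_total = 10 * log10( sum(10^(Li/10)) )
  Source 1: 10^(68.8/10) = 7585775.7503
  Source 2: 10^(59.7/10) = 933254.3008
  Source 3: 10^(52.9/10) = 194984.46
  Source 4: 10^(54.9/10) = 309029.5433
  Source 5: 10^(63.3/10) = 2137962.0895
Sum of linear values = 11161006.1439
L_total = 10 * log10(11161006.1439) = 70.48

70.48 dB


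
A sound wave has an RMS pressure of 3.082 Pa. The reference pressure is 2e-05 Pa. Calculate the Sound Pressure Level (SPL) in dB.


Given values:
  p = 3.082 Pa
  p_ref = 2e-05 Pa
Formula: SPL = 20 * log10(p / p_ref)
Compute ratio: p / p_ref = 3.082 / 2e-05 = 154100
Compute log10: log10(154100) = 5.187803
Multiply: SPL = 20 * 5.187803 = 103.76

103.76 dB


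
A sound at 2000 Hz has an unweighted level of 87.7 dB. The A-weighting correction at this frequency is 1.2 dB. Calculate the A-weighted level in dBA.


Given values:
  SPL = 87.7 dB
  A-weighting at 2000 Hz = 1.2 dB
Formula: L_A = SPL + A_weight
L_A = 87.7 + (1.2)
L_A = 88.9

88.9 dBA


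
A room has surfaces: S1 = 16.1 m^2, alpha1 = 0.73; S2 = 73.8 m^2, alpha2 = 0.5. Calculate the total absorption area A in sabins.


Given surfaces:
  Surface 1: 16.1 * 0.73 = 11.753
  Surface 2: 73.8 * 0.5 = 36.9
Formula: A = sum(Si * alpha_i)
A = 11.753 + 36.9
A = 48.65

48.65 sabins


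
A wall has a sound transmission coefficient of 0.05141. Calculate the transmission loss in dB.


Given values:
  tau = 0.05141
Formula: TL = 10 * log10(1 / tau)
Compute 1 / tau = 1 / 0.05141 = 19.4515
Compute log10(19.4515) = 1.288953
TL = 10 * 1.288953 = 12.89

12.89 dB


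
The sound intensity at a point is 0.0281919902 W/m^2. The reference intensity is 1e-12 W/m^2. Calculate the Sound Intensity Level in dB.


Given values:
  I = 0.0281919902 W/m^2
  I_ref = 1e-12 W/m^2
Formula: SIL = 10 * log10(I / I_ref)
Compute ratio: I / I_ref = 28191990200
Compute log10: log10(28191990200) = 10.450126
Multiply: SIL = 10 * 10.450126 = 104.5

104.5 dB


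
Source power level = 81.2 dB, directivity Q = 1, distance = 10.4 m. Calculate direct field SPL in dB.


Given values:
  Lw = 81.2 dB, Q = 1, r = 10.4 m
Formula: SPL = Lw + 10 * log10(Q / (4 * pi * r^2))
Compute 4 * pi * r^2 = 4 * pi * 10.4^2 = 1359.1786
Compute Q / denom = 1 / 1359.1786 = 0.00073574
Compute 10 * log10(0.00073574) = -31.3328
SPL = 81.2 + (-31.3328) = 49.87

49.87 dB


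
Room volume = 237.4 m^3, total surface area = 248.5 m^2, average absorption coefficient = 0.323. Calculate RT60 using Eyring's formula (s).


Given values:
  V = 237.4 m^3, S = 248.5 m^2, alpha = 0.323
Formula: RT60 = 0.161 * V / (-S * ln(1 - alpha))
Compute ln(1 - 0.323) = ln(0.677) = -0.390084
Denominator: -248.5 * -0.390084 = 96.9359
Numerator: 0.161 * 237.4 = 38.2214
RT60 = 38.2214 / 96.9359 = 0.394

0.394 s


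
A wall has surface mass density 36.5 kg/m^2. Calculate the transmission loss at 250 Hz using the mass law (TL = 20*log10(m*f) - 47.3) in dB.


Given values:
  m = 36.5 kg/m^2, f = 250 Hz
Formula: TL = 20 * log10(m * f) - 47.3
Compute m * f = 36.5 * 250 = 9125.0
Compute log10(9125.0) = 3.960233
Compute 20 * 3.960233 = 79.2047
TL = 79.2047 - 47.3 = 31.9

31.9 dB


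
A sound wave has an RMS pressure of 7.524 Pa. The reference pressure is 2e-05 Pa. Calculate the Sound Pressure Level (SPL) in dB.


Given values:
  p = 7.524 Pa
  p_ref = 2e-05 Pa
Formula: SPL = 20 * log10(p / p_ref)
Compute ratio: p / p_ref = 7.524 / 2e-05 = 376200
Compute log10: log10(376200) = 5.575419
Multiply: SPL = 20 * 5.575419 = 111.51

111.51 dB


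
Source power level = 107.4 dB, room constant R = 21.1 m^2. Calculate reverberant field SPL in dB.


Given values:
  Lw = 107.4 dB, R = 21.1 m^2
Formula: SPL = Lw + 10 * log10(4 / R)
Compute 4 / R = 4 / 21.1 = 0.189573
Compute 10 * log10(0.189573) = -7.2222
SPL = 107.4 + (-7.2222) = 100.18

100.18 dB


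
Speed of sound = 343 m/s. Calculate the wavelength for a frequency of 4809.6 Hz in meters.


Given values:
  c = 343 m/s, f = 4809.6 Hz
Formula: lambda = c / f
lambda = 343 / 4809.6
lambda = 0.0713

0.0713 m


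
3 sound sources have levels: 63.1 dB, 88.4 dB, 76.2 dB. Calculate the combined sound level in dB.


Formula: L_total = 10 * log10( sum(10^(Li/10)) )
  Source 1: 10^(63.1/10) = 2041737.9447
  Source 2: 10^(88.4/10) = 691830970.9189
  Source 3: 10^(76.2/10) = 41686938.347
Sum of linear values = 735559647.2106
L_total = 10 * log10(735559647.2106) = 88.67

88.67 dB


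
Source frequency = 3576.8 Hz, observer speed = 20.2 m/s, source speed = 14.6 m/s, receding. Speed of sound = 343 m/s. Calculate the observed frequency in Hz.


Given values:
  f_s = 3576.8 Hz, v_o = 20.2 m/s, v_s = 14.6 m/s
  Direction: receding
Formula: f_o = f_s * (c - v_o) / (c + v_s)
Numerator: c - v_o = 343 - 20.2 = 322.8
Denominator: c + v_s = 343 + 14.6 = 357.6
f_o = 3576.8 * 322.8 / 357.6 = 3228.72

3228.72 Hz


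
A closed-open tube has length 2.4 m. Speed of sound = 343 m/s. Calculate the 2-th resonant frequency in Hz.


Given values:
  Tube type: closed-open, L = 2.4 m, c = 343 m/s, n = 2
Formula: f_n = (2n - 1) * c / (4 * L)
Compute 2n - 1 = 2*2 - 1 = 3
Compute 4 * L = 4 * 2.4 = 9.6
f = 3 * 343 / 9.6
f = 107.19

107.19 Hz


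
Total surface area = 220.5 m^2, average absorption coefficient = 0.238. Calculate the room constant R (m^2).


Given values:
  S = 220.5 m^2, alpha = 0.238
Formula: R = S * alpha / (1 - alpha)
Numerator: 220.5 * 0.238 = 52.479
Denominator: 1 - 0.238 = 0.762
R = 52.479 / 0.762 = 68.87

68.87 m^2


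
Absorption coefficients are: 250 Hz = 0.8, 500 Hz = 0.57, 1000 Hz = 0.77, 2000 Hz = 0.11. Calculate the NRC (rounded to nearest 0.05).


Given values:
  a_250 = 0.8, a_500 = 0.57
  a_1000 = 0.77, a_2000 = 0.11
Formula: NRC = (a250 + a500 + a1000 + a2000) / 4
Sum = 0.8 + 0.57 + 0.77 + 0.11 = 2.25
NRC = 2.25 / 4 = 0.5625
Rounded to nearest 0.05: 0.55

0.55
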